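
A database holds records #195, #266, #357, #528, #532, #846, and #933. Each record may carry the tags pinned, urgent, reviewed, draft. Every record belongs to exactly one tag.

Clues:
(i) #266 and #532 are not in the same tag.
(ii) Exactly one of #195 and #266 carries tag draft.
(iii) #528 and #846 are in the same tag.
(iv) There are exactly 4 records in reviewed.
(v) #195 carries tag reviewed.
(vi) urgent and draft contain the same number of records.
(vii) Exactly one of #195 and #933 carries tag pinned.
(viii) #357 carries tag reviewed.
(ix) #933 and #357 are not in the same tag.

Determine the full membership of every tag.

pinned = {#933}; urgent = {#532}; reviewed = {#195, #357, #528, #846}; draft = {#266}

From (v): #195 ∈ reviewed.
From (viii): #357 ∈ reviewed.
(ii) (exactly one): #266 ∈ draft.
(vii) (exactly one): #933 ∈ pinned.
(i): #532 ∉ draft.
Suppose #528 ∈ pinned: no assignment then satisfies all the clues, so #528 ∉ pinned.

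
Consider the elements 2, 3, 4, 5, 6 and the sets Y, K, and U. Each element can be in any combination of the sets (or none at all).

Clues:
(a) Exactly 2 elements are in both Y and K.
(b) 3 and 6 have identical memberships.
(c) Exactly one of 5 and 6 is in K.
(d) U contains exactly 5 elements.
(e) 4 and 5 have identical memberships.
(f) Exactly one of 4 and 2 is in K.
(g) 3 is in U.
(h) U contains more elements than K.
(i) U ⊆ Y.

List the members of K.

K = {4, 5}

From (g): 3 ∈ U.
(b): 6 matches 3: 6 ∈ U.
(d): only 5 candidates remain for U, so all are in.
(i) with 2 ∈ U: 2 ∈ Y.
(i) with 3 ∈ U: 3 ∈ Y.
(i) with 4 ∈ U: 4 ∈ Y.
(i) with 5 ∈ U: 5 ∈ Y.
(i) with 6 ∈ U: 6 ∈ Y.
Suppose 2 ∈ K: no assignment then satisfies all the clues, so 2 ∉ K.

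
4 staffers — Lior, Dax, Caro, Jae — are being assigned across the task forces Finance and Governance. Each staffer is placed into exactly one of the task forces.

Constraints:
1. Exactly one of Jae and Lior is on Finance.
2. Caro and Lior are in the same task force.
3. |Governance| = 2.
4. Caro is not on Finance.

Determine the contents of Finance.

From (4): Caro ∉ Finance.
(2): Lior matches Caro: Lior ∉ Finance.
Only one task force left: Lior ∈ Governance.
Only one task force left: Caro ∈ Governance.
(1) (exactly one): Jae ∈ Finance.
(3): Governance already has 2, so the rest are out.
Only one task force left: Dax ∈ Finance.

Finance = {Dax, Jae}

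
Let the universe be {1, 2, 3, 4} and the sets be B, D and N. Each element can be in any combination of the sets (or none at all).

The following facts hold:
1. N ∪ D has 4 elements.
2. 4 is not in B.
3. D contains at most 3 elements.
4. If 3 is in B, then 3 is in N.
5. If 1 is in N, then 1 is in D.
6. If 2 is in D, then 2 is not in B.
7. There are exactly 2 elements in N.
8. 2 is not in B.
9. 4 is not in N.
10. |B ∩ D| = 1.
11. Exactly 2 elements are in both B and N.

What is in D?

D = {1, 2, 4}

From (2): 4 ∉ B.
From (8): 2 ∉ B.
From (9): 4 ∉ N.
Suppose 1 ∉ D: no assignment then satisfies all the clues, so 1 ∈ D.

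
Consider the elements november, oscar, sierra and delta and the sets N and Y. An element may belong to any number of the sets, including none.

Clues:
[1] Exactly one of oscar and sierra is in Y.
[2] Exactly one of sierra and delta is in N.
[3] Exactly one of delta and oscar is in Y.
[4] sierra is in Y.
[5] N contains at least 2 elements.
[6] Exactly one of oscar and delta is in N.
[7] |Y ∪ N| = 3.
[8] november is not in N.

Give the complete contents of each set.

N = {oscar, sierra}; Y = {delta, sierra}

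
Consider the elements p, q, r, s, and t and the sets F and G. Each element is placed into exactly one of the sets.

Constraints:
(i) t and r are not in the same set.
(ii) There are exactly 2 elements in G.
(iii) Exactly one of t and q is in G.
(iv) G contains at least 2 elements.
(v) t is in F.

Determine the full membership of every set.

F = {p, s, t}; G = {q, r}

From (v): t ∈ F.
(i): r ∉ F.
(iii) (exactly one): q ∈ G.
Only one set left: r ∈ G.
(ii): G already has 2, so the rest are out.
Only one set left: p ∈ F.
Only one set left: s ∈ F.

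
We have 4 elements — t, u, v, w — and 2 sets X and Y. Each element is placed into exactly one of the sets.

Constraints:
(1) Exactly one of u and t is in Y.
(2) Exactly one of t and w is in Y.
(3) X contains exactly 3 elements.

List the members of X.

X = {u, v, w}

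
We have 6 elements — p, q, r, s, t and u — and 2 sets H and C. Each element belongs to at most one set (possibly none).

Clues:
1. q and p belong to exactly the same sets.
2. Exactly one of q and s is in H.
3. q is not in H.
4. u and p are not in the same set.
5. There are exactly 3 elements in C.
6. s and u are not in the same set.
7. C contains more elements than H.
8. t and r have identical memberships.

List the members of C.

C = {r, t, u}

From (3): q ∉ H.
(1): p matches q: p ∉ H.
(2) (exactly one): s ∈ H.
(6): u ∉ H.
Suppose p ∈ C: no assignment then satisfies all the clues, so p ∉ C.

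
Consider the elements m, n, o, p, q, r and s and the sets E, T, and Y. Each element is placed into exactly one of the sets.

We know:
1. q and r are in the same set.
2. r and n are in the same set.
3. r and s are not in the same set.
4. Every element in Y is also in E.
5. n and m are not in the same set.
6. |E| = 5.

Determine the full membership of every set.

E = {n, o, p, q, r}; T = {m, s}; Y = {}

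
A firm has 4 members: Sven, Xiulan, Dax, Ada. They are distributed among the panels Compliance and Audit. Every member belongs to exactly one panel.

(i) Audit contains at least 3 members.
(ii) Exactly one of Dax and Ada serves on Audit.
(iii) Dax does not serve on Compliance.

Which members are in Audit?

From (iii): Dax ∉ Compliance.
Only one panel left: Dax ∈ Audit.
(ii) (exactly one): Ada ∉ Audit.
Only one panel left: Ada ∈ Compliance.
(i): only 3 candidates remain for Audit, so all are in.

Audit = {Dax, Sven, Xiulan}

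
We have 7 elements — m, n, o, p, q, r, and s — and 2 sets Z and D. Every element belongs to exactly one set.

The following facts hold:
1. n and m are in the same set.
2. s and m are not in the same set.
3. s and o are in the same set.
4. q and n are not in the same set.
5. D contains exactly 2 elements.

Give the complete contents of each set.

Z = {o, p, q, r, s}; D = {m, n}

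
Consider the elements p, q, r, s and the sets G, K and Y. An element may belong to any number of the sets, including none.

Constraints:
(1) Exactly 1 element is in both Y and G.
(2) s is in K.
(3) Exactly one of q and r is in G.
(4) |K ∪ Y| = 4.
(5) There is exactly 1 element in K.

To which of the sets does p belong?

p: Y

From (2): s ∈ K.
(5): K already has 1, so the rest are out.
Suppose p ∈ G: no assignment then satisfies all the clues, so p ∉ G.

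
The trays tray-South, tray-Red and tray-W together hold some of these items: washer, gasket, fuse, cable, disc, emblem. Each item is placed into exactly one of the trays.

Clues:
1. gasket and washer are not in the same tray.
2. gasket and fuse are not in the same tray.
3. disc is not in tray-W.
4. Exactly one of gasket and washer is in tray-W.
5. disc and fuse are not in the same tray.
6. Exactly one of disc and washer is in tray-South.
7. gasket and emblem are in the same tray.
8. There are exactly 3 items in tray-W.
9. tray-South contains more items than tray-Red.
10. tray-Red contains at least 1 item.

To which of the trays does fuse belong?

fuse: tray-South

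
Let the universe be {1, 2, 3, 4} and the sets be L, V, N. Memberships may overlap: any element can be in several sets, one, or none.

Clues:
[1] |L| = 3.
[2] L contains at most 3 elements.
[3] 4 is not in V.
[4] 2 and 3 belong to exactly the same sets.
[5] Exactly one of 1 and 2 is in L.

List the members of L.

L = {2, 3, 4}

From (3): 4 ∉ V.
Suppose 1 ∈ L: no assignment then satisfies all the clues, so 1 ∉ L.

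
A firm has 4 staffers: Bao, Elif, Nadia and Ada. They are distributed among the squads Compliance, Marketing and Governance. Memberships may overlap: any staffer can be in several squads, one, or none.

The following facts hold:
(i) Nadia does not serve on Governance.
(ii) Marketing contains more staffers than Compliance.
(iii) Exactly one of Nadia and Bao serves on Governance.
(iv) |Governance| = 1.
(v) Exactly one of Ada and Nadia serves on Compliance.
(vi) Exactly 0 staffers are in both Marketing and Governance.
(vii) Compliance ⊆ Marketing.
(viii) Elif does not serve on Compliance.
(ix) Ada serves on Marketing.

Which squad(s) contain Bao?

Bao: Governance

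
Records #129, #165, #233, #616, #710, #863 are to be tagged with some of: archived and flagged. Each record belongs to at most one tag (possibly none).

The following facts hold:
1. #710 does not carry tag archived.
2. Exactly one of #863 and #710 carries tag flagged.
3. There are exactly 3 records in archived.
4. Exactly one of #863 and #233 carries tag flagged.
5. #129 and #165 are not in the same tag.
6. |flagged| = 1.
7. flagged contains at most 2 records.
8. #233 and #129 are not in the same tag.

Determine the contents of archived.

archived = {#165, #233, #616}

From (1): #710 ∉ archived.
Suppose #129 ∈ archived: no assignment then satisfies all the clues, so #129 ∉ archived.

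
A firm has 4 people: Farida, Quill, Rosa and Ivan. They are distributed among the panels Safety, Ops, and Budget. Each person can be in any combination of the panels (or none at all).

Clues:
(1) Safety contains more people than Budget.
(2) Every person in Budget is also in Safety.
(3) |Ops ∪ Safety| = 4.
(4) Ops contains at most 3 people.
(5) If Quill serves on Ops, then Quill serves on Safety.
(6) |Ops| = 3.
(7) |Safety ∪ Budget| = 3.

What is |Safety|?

3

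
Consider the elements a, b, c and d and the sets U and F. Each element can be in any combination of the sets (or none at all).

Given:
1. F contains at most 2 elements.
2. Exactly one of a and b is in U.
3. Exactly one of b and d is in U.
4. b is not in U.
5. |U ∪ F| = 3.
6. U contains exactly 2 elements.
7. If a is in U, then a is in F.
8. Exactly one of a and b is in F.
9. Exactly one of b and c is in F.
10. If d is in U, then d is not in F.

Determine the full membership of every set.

U = {a, d}; F = {a, c}

From (4): b ∉ U.
(2) (exactly one): a ∈ U.
(3) (exactly one): d ∈ U.
(6): U already has 2, so the rest are out.
(7): a ∈ F.
(8) (exactly one): b ∉ F.
(9) (exactly one): c ∈ F.
(10): d ∉ F.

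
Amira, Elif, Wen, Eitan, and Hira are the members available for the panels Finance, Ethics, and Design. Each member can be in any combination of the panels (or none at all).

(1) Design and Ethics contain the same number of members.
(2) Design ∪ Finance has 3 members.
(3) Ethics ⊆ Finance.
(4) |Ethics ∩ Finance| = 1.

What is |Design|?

1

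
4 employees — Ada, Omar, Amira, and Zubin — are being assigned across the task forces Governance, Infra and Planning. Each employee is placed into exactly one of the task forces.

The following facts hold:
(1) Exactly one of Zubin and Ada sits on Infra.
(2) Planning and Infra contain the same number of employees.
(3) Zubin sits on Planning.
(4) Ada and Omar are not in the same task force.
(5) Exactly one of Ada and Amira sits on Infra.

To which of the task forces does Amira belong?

Amira: Governance

From (3): Zubin ∈ Planning.
(1) (exactly one): Ada ∈ Infra.
(4): Omar ∉ Infra.
(5) (exactly one): Amira ∉ Infra.
Suppose Amira ∉ Governance: no assignment then satisfies all the clues, so Amira ∈ Governance.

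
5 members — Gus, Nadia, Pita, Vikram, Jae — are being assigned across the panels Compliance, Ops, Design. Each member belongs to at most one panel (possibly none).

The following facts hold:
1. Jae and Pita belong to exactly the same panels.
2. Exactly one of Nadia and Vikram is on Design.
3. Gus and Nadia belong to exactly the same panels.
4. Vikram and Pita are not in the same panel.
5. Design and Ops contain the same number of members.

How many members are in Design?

2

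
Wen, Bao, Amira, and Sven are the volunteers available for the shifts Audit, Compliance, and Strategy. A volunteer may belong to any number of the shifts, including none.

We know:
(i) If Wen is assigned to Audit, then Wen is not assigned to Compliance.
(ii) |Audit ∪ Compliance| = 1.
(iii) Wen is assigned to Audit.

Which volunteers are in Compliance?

Compliance = {}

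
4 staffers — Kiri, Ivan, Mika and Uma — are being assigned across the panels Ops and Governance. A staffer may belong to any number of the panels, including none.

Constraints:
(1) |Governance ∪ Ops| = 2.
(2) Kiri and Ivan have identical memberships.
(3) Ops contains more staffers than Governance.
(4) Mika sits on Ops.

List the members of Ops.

Ops = {Mika, Uma}

From (4): Mika ∈ Ops.
Suppose Kiri ∈ Ops: no assignment then satisfies all the clues, so Kiri ∉ Ops.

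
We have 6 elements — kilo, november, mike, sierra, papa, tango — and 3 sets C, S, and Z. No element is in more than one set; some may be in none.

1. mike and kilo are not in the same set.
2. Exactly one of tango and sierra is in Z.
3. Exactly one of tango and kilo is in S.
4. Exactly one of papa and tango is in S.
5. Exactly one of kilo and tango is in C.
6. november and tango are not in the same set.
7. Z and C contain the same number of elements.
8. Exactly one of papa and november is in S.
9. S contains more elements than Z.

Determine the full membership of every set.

C = {tango}; S = {kilo, papa}; Z = {sierra}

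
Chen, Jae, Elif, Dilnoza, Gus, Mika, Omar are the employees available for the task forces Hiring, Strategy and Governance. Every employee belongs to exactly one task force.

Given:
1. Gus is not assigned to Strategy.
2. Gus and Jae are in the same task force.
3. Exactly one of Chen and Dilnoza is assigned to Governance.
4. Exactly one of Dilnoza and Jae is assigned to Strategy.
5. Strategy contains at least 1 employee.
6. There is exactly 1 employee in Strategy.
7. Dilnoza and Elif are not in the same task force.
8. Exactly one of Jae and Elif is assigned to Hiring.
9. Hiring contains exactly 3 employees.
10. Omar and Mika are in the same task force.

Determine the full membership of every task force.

From (1): Gus ∉ Strategy.
(2): Jae matches Gus: Jae ∉ Strategy.
(4) (exactly one): Dilnoza ∈ Strategy.
(6): Strategy already has 1, so the rest are out.
(3) (exactly one): Chen ∈ Governance.
Suppose Jae ∈ Hiring: no assignment then satisfies all the clues, so Jae ∉ Hiring.

Hiring = {Elif, Mika, Omar}; Strategy = {Dilnoza}; Governance = {Chen, Gus, Jae}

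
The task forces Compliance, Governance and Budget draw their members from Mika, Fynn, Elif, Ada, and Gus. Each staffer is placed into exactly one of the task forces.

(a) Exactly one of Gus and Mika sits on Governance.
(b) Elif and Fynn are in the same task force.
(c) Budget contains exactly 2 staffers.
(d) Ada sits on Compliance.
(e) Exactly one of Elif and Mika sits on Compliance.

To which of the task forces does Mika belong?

From (d): Ada ∈ Compliance.
Suppose Mika ∉ Compliance: no assignment then satisfies all the clues, so Mika ∈ Compliance.

Mika: Compliance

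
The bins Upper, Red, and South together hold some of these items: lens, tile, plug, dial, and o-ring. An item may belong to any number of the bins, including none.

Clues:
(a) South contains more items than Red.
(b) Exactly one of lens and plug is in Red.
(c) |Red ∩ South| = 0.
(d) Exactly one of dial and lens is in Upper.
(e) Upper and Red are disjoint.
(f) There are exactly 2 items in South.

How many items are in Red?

1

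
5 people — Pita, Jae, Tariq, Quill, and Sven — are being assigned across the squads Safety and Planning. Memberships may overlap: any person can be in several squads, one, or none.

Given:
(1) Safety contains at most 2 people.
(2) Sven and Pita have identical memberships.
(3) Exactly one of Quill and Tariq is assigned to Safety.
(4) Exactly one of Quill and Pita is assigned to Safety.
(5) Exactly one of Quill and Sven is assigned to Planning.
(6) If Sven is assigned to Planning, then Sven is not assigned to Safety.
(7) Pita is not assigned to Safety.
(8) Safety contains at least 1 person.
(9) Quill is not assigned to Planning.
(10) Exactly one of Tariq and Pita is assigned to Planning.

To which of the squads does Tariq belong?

From (7): Pita ∉ Safety.
From (9): Quill ∉ Planning.
(2): Sven matches Pita: Sven ∉ Safety.
(4) (exactly one): Quill ∈ Safety.
(5) (exactly one): Sven ∈ Planning.
(2): Pita matches Sven: Pita ∈ Planning.
(3) (exactly one): Tariq ∉ Safety.
(10) (exactly one): Tariq ∉ Planning.

Tariq: none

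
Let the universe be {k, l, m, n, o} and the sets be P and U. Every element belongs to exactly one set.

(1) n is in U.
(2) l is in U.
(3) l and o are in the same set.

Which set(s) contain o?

o: U

From (1): n ∈ U.
From (2): l ∈ U.
(3): o matches l: o ∉ P.
(3): o matches l: o ∈ U.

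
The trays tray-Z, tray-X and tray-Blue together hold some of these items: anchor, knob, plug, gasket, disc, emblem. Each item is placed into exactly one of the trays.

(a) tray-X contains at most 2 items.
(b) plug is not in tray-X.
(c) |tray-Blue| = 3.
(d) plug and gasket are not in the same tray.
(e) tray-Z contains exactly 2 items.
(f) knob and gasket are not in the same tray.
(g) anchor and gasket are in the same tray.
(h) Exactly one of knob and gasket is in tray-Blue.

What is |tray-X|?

1

From (b): plug ∉ tray-X.
Suppose anchor ∈ tray-X: no assignment then satisfies all the clues, so anchor ∉ tray-X.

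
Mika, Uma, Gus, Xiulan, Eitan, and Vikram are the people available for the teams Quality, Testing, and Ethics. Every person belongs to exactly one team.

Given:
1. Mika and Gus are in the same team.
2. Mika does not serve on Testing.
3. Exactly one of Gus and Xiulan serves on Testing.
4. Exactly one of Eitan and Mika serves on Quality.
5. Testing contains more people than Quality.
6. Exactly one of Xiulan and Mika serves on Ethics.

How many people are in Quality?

1

From (2): Mika ∉ Testing.
(1): Gus matches Mika: Gus ∉ Testing.
(3) (exactly one): Xiulan ∈ Testing.
(6) (exactly one): Mika ∈ Ethics.
(1): Gus matches Mika: Gus ∉ Quality.
(1): Gus matches Mika: Gus ∈ Ethics.
(4) (exactly one): Eitan ∈ Quality.
Suppose Uma ∈ Quality: no assignment then satisfies all the clues, so Uma ∉ Quality.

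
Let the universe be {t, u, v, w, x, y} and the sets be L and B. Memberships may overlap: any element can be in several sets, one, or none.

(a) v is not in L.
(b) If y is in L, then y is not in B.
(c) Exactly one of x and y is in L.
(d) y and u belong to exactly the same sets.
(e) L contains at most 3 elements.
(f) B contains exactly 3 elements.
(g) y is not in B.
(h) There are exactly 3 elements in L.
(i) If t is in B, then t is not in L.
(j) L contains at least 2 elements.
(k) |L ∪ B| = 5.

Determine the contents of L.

L = {u, w, y}

From (a): v ∉ L.
From (g): y ∉ B.
(d): u matches y: u ∉ B.
Suppose t ∈ L: no assignment then satisfies all the clues, so t ∉ L.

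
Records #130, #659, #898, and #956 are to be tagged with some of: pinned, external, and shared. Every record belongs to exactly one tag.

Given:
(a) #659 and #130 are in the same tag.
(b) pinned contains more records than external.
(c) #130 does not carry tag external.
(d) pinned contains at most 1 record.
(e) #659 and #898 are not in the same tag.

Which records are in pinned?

pinned = {#898}

From (c): #130 ∉ external.
(a): #659 matches #130: #659 ∉ external.
Suppose #130 ∈ pinned: no assignment then satisfies all the clues, so #130 ∉ pinned.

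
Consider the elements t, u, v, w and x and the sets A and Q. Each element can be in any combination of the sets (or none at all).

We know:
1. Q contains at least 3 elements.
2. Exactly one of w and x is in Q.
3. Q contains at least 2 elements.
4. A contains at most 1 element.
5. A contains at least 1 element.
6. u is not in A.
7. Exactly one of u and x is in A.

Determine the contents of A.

A = {x}

From (6): u ∉ A.
(7) (exactly one): x ∈ A.
(4): A already has 1, so the rest are out.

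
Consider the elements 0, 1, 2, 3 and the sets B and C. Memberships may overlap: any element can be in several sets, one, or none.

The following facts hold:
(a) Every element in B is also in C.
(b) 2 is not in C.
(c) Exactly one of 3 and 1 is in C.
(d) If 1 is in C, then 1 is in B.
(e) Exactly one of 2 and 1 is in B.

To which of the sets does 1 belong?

From (b): 2 ∉ C.
(a) contrapositive: 2 ∉ B.
(e) (exactly one): 1 ∈ B.
(a) with 1 ∈ B: 1 ∈ C.
(c) (exactly one): 3 ∉ C.
(a) contrapositive: 3 ∉ B.

1: B, C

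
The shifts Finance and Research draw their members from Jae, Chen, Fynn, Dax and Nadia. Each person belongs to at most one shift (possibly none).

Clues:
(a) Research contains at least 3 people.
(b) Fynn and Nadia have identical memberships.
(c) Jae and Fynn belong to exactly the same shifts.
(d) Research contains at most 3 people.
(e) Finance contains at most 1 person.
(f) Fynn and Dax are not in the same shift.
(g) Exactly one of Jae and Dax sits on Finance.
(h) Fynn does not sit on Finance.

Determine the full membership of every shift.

Finance = {Dax}; Research = {Fynn, Jae, Nadia}

From (h): Fynn ∉ Finance.
(b): Nadia matches Fynn: Nadia ∉ Finance.
(c): Jae matches Fynn: Jae ∉ Finance.
(g) (exactly one): Dax ∈ Finance.
(e): Finance already has 1, so the rest are out.
Suppose Jae ∉ Research: no assignment then satisfies all the clues, so Jae ∈ Research.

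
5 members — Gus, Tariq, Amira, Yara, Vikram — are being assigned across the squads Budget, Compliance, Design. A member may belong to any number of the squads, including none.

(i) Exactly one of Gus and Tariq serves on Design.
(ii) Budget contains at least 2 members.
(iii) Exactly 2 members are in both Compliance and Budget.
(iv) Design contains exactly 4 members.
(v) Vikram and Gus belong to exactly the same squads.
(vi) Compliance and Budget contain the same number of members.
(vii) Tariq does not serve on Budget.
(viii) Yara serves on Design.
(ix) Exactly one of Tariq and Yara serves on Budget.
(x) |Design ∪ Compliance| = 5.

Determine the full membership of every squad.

Budget = {Gus, Vikram, Yara}; Compliance = {Gus, Tariq, Vikram}; Design = {Amira, Gus, Vikram, Yara}

From (vii): Tariq ∉ Budget.
From (viii): Yara ∈ Design.
(ix) (exactly one): Yara ∈ Budget.
Suppose Gus ∉ Budget: no assignment then satisfies all the clues, so Gus ∈ Budget.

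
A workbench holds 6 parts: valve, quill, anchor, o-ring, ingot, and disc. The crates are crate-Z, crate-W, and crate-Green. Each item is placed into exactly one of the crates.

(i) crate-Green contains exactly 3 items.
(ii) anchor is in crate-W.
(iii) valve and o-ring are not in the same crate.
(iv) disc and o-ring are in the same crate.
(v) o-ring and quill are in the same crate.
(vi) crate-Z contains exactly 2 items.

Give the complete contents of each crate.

crate-Z = {ingot, valve}; crate-W = {anchor}; crate-Green = {disc, o-ring, quill}

From (ii): anchor ∈ crate-W.
Suppose valve ∉ crate-Z: no assignment then satisfies all the clues, so valve ∈ crate-Z.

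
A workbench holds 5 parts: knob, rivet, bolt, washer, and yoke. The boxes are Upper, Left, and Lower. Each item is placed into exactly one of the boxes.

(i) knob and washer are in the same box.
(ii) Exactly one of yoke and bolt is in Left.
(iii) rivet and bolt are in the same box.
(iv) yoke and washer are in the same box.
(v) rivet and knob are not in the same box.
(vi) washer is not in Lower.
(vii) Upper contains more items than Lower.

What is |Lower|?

0

From (vi): washer ∉ Lower.
(i): knob matches washer: knob ∉ Lower.
(iv): yoke matches washer: yoke ∉ Lower.
Suppose rivet ∈ Lower: no assignment then satisfies all the clues, so rivet ∉ Lower.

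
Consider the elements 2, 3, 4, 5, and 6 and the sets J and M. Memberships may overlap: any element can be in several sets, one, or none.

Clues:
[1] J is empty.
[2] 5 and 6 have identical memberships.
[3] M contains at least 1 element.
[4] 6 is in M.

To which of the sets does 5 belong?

5: M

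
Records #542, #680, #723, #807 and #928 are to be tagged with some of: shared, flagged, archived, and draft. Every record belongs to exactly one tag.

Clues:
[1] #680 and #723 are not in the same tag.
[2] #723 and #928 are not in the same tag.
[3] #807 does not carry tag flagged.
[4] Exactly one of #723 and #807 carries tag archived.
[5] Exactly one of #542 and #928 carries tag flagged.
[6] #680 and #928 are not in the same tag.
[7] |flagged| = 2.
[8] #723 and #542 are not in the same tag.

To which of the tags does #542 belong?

#542: flagged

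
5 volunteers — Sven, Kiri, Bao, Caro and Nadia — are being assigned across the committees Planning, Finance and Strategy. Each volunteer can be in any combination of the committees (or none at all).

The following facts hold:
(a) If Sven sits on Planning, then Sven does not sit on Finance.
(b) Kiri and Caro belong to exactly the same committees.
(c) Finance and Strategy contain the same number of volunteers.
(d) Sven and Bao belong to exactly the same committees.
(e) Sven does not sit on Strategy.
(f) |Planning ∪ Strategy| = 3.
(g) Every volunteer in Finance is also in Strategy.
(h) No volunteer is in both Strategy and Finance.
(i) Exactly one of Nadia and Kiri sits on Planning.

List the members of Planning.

From (e): Sven ∉ Strategy.
(d): Bao matches Sven: Bao ∉ Strategy.
(g) contrapositive: Sven ∉ Finance.
(g) contrapositive: Bao ∉ Finance.
Suppose Sven ∉ Planning: no assignment then satisfies all the clues, so Sven ∈ Planning.

Planning = {Bao, Nadia, Sven}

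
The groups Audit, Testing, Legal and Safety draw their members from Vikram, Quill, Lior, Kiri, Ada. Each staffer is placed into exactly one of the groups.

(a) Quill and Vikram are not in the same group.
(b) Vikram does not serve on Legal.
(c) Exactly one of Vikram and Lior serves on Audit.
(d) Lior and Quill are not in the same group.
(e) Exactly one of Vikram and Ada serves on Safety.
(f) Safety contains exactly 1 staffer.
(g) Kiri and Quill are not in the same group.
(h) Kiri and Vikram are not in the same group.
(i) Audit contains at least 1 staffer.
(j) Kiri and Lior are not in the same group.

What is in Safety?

Safety = {Vikram}

From (b): Vikram ∉ Legal.
Suppose Vikram ∉ Safety: no assignment then satisfies all the clues, so Vikram ∈ Safety.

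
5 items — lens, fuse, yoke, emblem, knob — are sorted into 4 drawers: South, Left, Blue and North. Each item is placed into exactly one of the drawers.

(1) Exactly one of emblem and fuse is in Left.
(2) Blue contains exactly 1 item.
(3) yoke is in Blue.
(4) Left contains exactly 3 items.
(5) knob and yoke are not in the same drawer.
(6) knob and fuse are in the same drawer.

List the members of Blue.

Blue = {yoke}

From (3): yoke ∈ Blue.
(2): Blue already has 1, so the rest are out.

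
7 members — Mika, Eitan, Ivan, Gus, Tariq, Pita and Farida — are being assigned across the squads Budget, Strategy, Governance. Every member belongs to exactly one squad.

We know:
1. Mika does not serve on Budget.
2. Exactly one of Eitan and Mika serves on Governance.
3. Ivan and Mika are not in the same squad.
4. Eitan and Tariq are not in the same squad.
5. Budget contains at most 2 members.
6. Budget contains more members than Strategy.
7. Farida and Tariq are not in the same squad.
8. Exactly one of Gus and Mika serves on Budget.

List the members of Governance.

Governance = {Eitan, Farida, Ivan, Pita}

From (1): Mika ∉ Budget.
(8) (exactly one): Gus ∈ Budget.
Suppose Mika ∈ Governance: no assignment then satisfies all the clues, so Mika ∉ Governance.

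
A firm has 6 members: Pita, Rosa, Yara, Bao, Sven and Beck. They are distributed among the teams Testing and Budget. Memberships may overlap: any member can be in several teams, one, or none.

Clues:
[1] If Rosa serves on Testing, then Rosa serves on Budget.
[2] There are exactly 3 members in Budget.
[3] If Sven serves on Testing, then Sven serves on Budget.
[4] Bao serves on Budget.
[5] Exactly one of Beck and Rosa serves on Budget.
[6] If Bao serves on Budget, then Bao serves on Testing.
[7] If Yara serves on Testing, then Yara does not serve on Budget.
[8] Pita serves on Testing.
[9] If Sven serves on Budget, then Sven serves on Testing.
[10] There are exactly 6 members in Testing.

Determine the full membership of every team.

Testing = {Bao, Beck, Pita, Rosa, Sven, Yara}; Budget = {Bao, Rosa, Sven}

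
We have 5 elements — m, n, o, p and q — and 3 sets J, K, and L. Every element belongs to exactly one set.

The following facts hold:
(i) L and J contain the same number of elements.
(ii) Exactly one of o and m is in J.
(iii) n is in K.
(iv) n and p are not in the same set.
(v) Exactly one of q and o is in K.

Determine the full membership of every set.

J = {o}; K = {m, n, q}; L = {p}

From (iii): n ∈ K.
(iv): p ∉ K.
Suppose m ∈ J: no assignment then satisfies all the clues, so m ∉ J.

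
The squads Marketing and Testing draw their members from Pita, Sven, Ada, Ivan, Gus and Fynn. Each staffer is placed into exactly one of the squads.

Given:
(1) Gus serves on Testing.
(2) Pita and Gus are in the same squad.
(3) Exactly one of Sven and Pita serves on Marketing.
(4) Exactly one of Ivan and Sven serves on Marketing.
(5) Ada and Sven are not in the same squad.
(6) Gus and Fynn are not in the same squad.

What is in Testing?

Testing = {Ada, Gus, Ivan, Pita}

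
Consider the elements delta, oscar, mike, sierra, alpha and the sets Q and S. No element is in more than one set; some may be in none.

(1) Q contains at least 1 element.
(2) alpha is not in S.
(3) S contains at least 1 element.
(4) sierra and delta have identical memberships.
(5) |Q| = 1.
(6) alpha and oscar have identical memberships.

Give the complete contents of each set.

Q = {mike}; S = {delta, sierra}

From (2): alpha ∉ S.
(6): oscar matches alpha: oscar ∉ S.
Suppose delta ∈ Q: no assignment then satisfies all the clues, so delta ∉ Q.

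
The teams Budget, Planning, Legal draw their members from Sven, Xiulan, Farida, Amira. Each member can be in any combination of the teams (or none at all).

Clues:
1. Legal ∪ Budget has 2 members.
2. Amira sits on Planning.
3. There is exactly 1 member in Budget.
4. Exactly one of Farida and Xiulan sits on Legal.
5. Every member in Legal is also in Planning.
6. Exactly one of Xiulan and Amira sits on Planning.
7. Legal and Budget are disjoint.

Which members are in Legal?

Legal = {Farida}

From (2): Amira ∈ Planning.
(6) (exactly one): Xiulan ∉ Planning.
(5) contrapositive: Xiulan ∉ Legal.
(4) (exactly one): Farida ∈ Legal.
(5) with Farida ∈ Legal: Farida ∈ Planning.
(7) (disjoint): Farida ∉ Budget.
Suppose Sven ∈ Legal: no assignment then satisfies all the clues, so Sven ∉ Legal.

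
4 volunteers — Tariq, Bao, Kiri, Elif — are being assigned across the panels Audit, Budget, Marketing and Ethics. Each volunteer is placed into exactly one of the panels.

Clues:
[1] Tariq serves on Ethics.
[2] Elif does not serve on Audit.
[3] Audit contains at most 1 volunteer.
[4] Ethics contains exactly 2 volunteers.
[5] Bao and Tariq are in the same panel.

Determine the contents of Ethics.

Ethics = {Bao, Tariq}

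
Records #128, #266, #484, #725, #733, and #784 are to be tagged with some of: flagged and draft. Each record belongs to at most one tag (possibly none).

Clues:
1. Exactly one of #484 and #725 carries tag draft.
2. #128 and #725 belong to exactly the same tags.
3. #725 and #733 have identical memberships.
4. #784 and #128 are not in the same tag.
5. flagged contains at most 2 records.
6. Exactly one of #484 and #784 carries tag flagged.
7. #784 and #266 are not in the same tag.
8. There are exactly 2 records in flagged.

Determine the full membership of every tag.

flagged = {#266, #484}; draft = {#128, #725, #733}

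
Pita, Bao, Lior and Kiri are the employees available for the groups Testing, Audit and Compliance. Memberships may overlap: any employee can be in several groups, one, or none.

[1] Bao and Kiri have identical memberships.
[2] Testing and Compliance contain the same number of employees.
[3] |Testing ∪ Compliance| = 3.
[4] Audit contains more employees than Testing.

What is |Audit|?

4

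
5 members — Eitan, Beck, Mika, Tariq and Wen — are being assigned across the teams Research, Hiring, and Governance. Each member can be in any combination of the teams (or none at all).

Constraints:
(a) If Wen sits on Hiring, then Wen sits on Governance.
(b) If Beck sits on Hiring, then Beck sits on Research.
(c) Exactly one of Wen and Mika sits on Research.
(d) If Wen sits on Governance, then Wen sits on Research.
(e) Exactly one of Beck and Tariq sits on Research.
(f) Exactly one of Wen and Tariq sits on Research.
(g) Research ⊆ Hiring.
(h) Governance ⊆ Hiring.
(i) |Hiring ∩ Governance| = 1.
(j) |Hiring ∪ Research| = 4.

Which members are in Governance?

Governance = {Wen}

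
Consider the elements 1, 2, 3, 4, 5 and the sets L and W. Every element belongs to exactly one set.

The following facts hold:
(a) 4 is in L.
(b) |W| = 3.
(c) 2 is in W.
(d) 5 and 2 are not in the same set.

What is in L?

From (a): 4 ∈ L.
From (c): 2 ∈ W.
(d): 5 ∉ W.
Only one set left: 5 ∈ L.
(b): only 3 candidates remain for W, so all are in.

L = {4, 5}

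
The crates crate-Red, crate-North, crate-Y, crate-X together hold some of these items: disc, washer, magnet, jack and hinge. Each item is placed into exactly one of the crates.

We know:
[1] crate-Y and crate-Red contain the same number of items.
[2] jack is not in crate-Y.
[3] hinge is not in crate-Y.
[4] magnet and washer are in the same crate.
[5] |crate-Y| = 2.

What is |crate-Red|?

2

From (2): jack ∉ crate-Y.
From (3): hinge ∉ crate-Y.
Suppose disc ∈ crate-Y: no assignment then satisfies all the clues, so disc ∉ crate-Y.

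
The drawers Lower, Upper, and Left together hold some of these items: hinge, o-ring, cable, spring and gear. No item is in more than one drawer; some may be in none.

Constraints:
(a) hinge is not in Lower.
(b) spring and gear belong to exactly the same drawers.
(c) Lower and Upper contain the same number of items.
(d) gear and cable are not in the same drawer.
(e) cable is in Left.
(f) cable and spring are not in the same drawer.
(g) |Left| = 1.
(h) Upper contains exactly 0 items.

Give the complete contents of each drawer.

Lower = {}; Upper = {}; Left = {cable}

From (a): hinge ∉ Lower.
From (e): cable ∈ Left.
(d): gear ∉ Left.
(f): spring ∉ Left.
(g): Left already has 1, so the rest are out.
(h): Upper already has 0, so the rest are out.
Suppose o-ring ∈ Lower: no assignment then satisfies all the clues, so o-ring ∉ Lower.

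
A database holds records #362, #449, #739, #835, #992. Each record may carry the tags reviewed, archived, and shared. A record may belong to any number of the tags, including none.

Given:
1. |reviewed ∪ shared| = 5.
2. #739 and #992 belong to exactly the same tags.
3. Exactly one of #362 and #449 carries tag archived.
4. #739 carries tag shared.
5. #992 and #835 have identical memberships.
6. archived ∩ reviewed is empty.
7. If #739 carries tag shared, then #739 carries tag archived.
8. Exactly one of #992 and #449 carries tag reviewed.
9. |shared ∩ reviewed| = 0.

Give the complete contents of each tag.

reviewed = {#449}; archived = {#362, #739, #835, #992}; shared = {#362, #739, #835, #992}

From (4): #739 ∈ shared.
(2): #992 matches #739: #992 ∈ shared.
(5): #835 matches #992: #835 ∈ shared.
(7): #739 ∈ archived.
(2): #992 matches #739: #992 ∈ archived.
(5): #835 matches #992: #835 ∈ archived.
(6) (disjoint): #739 ∉ reviewed.
(6) (disjoint): #835 ∉ reviewed.
(6) (disjoint): #992 ∉ reviewed.
(8) (exactly one): #449 ∈ reviewed.
(6) (disjoint): #449 ∉ archived.
Suppose #362 ∉ shared: no assignment then satisfies all the clues, so #362 ∈ shared.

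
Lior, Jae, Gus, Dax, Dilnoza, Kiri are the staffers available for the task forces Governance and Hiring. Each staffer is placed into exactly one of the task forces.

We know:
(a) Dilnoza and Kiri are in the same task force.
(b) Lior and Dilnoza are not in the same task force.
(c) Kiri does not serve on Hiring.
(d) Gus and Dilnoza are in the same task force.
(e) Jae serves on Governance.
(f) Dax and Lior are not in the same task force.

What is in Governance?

Governance = {Dax, Dilnoza, Gus, Jae, Kiri}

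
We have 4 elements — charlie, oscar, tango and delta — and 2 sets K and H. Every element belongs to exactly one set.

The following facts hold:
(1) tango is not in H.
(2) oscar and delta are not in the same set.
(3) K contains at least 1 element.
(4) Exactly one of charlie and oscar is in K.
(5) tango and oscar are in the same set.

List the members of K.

From (1): tango ∉ H.
(5): oscar matches tango: oscar ∉ H.
Only one set left: oscar ∈ K.
Only one set left: tango ∈ K.
(2): delta ∉ K.
(4) (exactly one): charlie ∉ K.
Only one set left: charlie ∈ H.
Only one set left: delta ∈ H.

K = {oscar, tango}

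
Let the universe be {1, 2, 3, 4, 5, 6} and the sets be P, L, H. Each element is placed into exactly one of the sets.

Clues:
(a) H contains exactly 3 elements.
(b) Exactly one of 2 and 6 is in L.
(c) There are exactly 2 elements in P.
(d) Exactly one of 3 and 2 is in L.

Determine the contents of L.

L = {2}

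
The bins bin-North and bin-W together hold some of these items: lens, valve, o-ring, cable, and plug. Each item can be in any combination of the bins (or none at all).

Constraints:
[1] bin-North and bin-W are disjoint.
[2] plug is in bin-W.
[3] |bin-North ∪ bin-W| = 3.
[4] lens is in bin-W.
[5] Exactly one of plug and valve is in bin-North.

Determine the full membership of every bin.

bin-North = {valve}; bin-W = {lens, plug}

From (2): plug ∈ bin-W.
From (4): lens ∈ bin-W.
(1) (disjoint): lens ∉ bin-North.
(1) (disjoint): plug ∉ bin-North.
(5) (exactly one): valve ∈ bin-North.
(1) (disjoint): valve ∉ bin-W.
Suppose o-ring ∈ bin-North: no assignment then satisfies all the clues, so o-ring ∉ bin-North.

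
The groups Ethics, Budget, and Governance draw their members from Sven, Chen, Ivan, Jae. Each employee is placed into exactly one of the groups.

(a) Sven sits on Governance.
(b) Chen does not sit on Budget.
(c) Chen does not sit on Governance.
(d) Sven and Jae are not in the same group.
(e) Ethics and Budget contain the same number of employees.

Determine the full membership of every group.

Ethics = {Chen}; Budget = {Jae}; Governance = {Ivan, Sven}

From (a): Sven ∈ Governance.
From (b): Chen ∉ Budget.
From (c): Chen ∉ Governance.
(d): Jae ∉ Governance.
Only one group left: Chen ∈ Ethics.
Suppose Ivan ∈ Ethics: no assignment then satisfies all the clues, so Ivan ∉ Ethics.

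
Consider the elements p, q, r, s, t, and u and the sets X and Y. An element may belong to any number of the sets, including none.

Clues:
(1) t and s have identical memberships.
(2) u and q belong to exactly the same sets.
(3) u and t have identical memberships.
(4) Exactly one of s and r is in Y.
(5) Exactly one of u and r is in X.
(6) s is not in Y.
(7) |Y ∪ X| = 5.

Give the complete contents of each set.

X = {q, s, t, u}; Y = {r}

From (6): s ∉ Y.
(1): t matches s: t ∉ Y.
(3): u matches t: u ∉ Y.
(4) (exactly one): r ∈ Y.
(2): q matches u: q ∉ Y.
Suppose p ∈ X: no assignment then satisfies all the clues, so p ∉ X.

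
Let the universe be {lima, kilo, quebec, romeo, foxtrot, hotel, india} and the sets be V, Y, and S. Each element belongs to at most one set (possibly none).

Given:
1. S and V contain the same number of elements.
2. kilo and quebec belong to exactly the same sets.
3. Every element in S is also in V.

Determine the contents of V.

V = {}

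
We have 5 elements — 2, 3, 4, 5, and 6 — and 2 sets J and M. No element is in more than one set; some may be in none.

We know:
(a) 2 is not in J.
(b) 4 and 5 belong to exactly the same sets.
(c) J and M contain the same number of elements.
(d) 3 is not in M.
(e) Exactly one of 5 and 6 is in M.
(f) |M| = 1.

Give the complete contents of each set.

J = {3}; M = {6}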